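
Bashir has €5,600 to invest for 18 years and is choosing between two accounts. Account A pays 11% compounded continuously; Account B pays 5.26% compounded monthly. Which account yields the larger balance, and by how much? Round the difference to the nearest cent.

A: e^(0.11·18) = e^1.98 ≈ 7.2427429852, so 5,600 × 7.2427429852 ≈ 40,559.3607.
B: (1 + 0.0526/12)^216 ≈ 2.5721213179, so 5,600 × 2.5721213179 ≈ 14,403.8794.
Difference ≈ 26,155.4813 in favor of A.

Account A, by €26,155.48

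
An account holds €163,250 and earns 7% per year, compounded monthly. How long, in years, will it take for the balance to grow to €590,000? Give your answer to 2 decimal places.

We need (1 + 0.00583333)^(12t) = 3.6141, so 12t = ln 3.6141 / ln 1.005833 ≈ 220.9000.
t ≈ 220.9000/12 = 18.4083 years.

18.41 years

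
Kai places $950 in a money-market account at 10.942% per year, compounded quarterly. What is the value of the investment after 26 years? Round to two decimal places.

Growth factor = (1 + 0.027355)^104 ≈ 16.555261616.
A ≈ 950 × 16.555261616 ≈ 15,727.4985.

$15,727.50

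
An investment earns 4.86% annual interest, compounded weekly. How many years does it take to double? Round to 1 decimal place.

14.3 years

(1 + 0.000934615)^(52t) = 2.
52t = ln 2 / ln(1 + 0.000934615) ≈ 0.69315/0.000934179 ≈ 741.9855.
t ≈ 14.2690.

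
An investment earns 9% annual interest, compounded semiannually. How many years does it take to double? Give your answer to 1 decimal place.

(1 + 0.045)^(2t) = 2.
2t = ln 2 / ln(1 + 0.045) ≈ 0.69315/0.0440169 ≈ 15.7473.
t ≈ 7.8737.

7.9 years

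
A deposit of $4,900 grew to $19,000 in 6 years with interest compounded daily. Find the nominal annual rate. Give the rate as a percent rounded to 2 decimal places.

22.59%

(1 + r/365)^2190 = 19,000/4,900 = 3.87755.
1 + r/365 = 3.87755^(1/2190) ≈ 1.000619, so r/365 ≈ 0.000619006.
r ≈ 365·0.000619006 = 22.59372%.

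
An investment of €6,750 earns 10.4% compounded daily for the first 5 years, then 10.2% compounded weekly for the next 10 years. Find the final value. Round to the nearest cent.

€31,452.21

Phase 1: 6,750·(1 + 0.104/365)^1825 ≈ 11,352.8457.
Phase 2: 11,352.8457·(1 + 0.102/52)^520 ≈ 31,452.2134.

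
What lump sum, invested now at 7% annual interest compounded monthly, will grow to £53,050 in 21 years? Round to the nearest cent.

£12,249.75

Growth factor = (1 + 0.07/12)^252 ≈ 4.3306996069.
P = 53,050/4.3306996069 ≈ 12,249.7529.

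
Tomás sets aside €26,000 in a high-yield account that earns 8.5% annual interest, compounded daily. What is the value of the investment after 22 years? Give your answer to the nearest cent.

€168,658.98

Growth factor = (1 + 0.085/365)^8030 ≈ 6.48688401245.
A ≈ 26,000 × 6.48688401245 ≈ 168,658.9843.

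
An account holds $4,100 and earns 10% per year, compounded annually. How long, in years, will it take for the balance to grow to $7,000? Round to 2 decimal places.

We need (1 + 0.1)^t = 1.7073, so t = ln 1.7073 / ln 1.1 ≈ 5.6124.

5.61 years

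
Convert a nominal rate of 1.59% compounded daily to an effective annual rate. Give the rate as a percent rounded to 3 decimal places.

One year is 365 periods at 0.0000435616 each: (1 + 0.0000435616)^365 ≈ 1.016027.
EAR = 1.016027 − 1 ≈ 1.60267%.

1.603%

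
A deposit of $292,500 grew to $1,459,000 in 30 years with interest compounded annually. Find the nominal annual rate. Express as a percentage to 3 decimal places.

(1 + r)^30 = 1,459,000/292,500 = 4.98803.
1 + r = 4.98803^(1/30) ≈ 1.055029, so r ≈ 0.0550288.
r ≈ 5.50288%.

5.503%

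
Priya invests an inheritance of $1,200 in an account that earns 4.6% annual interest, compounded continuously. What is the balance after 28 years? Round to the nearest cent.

$4,350.63

A = P·e^(rt) = 1,200·e^(0.046·28) = 1,200·e^1.288.
e^1.288 ≈ 3.625528243, so A ≈ 4,350.6339.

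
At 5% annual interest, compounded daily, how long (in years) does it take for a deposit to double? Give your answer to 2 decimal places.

13.86 years

(1 + 0.000136986)^(365t) = 2.
365t = ln 2 / ln(1 + 0.000136986) ≈ 0.69315/0.000136977 ≈ 5060.3210.
t ≈ 13.8639.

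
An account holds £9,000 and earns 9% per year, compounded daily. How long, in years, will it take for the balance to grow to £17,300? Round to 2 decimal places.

(1 + 0.000246575)^(365t) = 17,300/9,000 = 1.9222.
365t·ln(1 + 0.000246575) = ln(1.9222); 365t = 0.65348/0.000246545 ≈ 2650.5590.
t ≈ 7.2618 years.

7.26 years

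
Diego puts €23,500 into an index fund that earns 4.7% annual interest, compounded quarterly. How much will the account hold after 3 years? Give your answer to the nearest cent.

Growth factor = (1 + 0.01175)^12 ≈ 1.1504786317.
A ≈ 23,500 × 1.1504786317 ≈ 27,036.2478.

€27,036.25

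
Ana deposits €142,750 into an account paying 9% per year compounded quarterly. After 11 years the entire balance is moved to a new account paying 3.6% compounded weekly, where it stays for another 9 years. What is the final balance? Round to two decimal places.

€525,321.02

After 11 years at 9%: 142,750 × 2.6618644362 ≈ 379,981.1483.
Then 9 years at 3.6%: 379,981.1483 × 1.38249231813 ≈ 525,321.0185.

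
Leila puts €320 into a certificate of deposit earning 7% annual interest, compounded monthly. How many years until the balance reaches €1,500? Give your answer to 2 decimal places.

22.13 years

(1 + 0.00583333)^(12t) = 1,500/320 = 4.6875.
12t·ln(1 + 0.00583333) = ln(4.6875); 12t = 1.5449/0.00581639 ≈ 265.6116.
t ≈ 22.1343 years.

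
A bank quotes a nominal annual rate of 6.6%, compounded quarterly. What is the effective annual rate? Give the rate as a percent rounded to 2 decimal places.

6.77%

EAR = (1 + 6.6%/4)^4 − 1 = (1 + 0.0165)^4 − 1.
(1 + 0.0165)^4 ≈ 1.067652, so EAR ≈ 6.76515%.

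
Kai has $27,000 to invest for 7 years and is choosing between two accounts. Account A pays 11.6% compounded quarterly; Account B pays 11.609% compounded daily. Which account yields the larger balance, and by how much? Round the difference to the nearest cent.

Account B, by $728.91

A: (1 + 0.029)^28 ≈ 2.2265399573, so 27,000 × 2.2265399573 ≈ 60,116.5788.
B: (1 + 0.11609/365)^2555 ≈ 2.2535365832, so 27,000 × 2.2535365832 ≈ 60,845.4877.
Difference ≈ 728.9089 in favor of B.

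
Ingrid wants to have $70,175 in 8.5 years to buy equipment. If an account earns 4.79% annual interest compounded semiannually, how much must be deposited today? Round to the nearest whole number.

$46,929

Growth factor = (1 + 0.02395)^17 ≈ 1.4953358854.
P = 70,175/1.4953358854 ≈ 46,929.2556.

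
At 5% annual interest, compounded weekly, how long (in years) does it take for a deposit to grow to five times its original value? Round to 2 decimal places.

(1 + 0.000961538)^(52t) = 5.
52t = ln 5 / ln(1 + 0.000961538) ≈ 1.6094/0.000961076 ≈ 1674.6200.
t ≈ 32.2042.

32.20 years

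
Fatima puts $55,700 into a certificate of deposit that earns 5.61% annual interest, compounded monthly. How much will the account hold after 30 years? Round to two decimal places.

Growth factor = (1 + 0.004675)^360 ≈ 5.36061231095.
A ≈ 55,700 × 5.36061231095 ≈ 298,586.1057.

$298,586.11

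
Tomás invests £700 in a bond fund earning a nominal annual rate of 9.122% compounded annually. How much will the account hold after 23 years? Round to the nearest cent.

£5,212.92

Annual rate = 9.122% = 0.09122; years = 23.
A = 700·(1 + 0.09122)^23 ≈ 700·7.447033289 ≈ 5,212.9233.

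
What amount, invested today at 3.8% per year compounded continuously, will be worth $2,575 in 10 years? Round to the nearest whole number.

$1,761

P = A·e^(−rt) = 2,575·e^(−0.38).
e^(−0.38) ≈ 0.6838614092, so P ≈ 1,760.9431.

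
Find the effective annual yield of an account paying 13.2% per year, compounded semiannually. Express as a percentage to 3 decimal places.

13.636%

One year is 2 periods at 0.066 each: (1 + 0.066)^2 ≈ 1.136356.
EAR = 1.136356 − 1 ≈ 13.63560%.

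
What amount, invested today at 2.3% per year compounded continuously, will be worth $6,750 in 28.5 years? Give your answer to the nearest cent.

P = A·e^(−rt) = 6,750·e^(−0.6555).
e^(−0.6555) ≈ 0.5191824065, so P ≈ 3,504.4812.

$3,504.48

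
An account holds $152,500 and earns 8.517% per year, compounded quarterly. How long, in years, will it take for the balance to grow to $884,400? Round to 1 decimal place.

(1 + 0.0212925)^(4t) = 884,400/152,500 = 5.7993.
4t·ln(1 + 0.0212925) = ln(5.7993); 4t = 1.7577/0.021069 ≈ 83.4281.
t ≈ 20.8570 years.

20.9 years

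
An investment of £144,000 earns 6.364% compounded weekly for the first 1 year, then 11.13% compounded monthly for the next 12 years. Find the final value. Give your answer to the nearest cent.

£579,901.68

After 1 years at 6.364%: 144,000 × 1.06566720755 ≈ 153,456.0779.
Then 12 years at 11.13%: 153,456.0779 × 3.77894242657 ≈ 579,901.6833.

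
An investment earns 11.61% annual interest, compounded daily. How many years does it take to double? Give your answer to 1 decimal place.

6.0 years

(1 + 0.000318082)^(365t) = 2.
365t = ln 2 / ln(1 + 0.000318082) ≈ 0.69315/0.000318032 ≈ 2179.4914.
t ≈ 5.9712.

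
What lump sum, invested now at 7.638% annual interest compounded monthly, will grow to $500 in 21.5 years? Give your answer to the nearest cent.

Growth factor = (1 + 0.006365)^258 ≈ 5.13955174.
P = 500/5.13955174 ≈ 97.2847.

$97.28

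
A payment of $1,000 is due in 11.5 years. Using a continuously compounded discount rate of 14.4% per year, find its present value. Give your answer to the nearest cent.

$190.90

P = A·e^(−rt) = 1,000·e^(−1.656).
e^(−1.656) ≈ 0.190901059, so P ≈ 190.9011.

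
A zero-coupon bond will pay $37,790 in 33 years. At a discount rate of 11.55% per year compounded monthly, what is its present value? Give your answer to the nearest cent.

Growth factor = (1 + 0.009625)^396 ≈ 44.401533761.
P = 37,790/44.401533761 ≈ 851.0967.

$851.10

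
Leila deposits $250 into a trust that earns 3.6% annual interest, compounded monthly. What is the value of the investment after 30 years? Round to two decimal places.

Periodic rate = 3.6%/12 = 0.003; periods = 12·30 = 360.
A = 250·(1 + 0.003)^360 ≈ 250·2.93992254 ≈ 734.9806.

$734.98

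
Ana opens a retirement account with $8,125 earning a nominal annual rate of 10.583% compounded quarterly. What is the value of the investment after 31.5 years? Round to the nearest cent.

$218,165.40

Periodic rate = 10.583%/4 = 0.0264575; periods = 4·31.5 = 126.
A = 8,125·(1 + 0.0264575)^126 ≈ 8,125·26.8511265735 ≈ 218,165.4034.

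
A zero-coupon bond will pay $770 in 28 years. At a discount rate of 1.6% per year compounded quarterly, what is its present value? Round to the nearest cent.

Growth factor = (1 + 0.004)^112 ≈ 1.56378065.
P = 770/1.56378065 ≈ 492.3964.

$492.40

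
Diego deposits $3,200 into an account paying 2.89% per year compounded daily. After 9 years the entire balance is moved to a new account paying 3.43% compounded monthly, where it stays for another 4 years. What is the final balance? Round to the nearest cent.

After 9 years at 2.89%: 3,200 × 1.297046431 ≈ 4,150.5486.
Then 4 years at 3.43%: 4,150.5486 × 1.14683307 ≈ 4,759.9864.

$4,759.99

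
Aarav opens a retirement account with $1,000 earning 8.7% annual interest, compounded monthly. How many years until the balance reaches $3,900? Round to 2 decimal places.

(1 + 0.00725)^(12t) = 3,900/1,000 = 3.9.
12t·ln(1 + 0.00725) = ln(3.9); 12t = 1.361/0.00722385 ≈ 188.4006.
t ≈ 15.7000 years.

15.70 years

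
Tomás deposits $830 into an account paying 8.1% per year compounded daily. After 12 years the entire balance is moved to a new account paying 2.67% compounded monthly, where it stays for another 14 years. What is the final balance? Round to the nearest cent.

$3,186.58

After 12 years at 8.1%: 830 × 2.642940608 ≈ 2,193.6407.
Then 14 years at 2.67%: 2,193.6407 × 1.452643156 ≈ 3,186.5772.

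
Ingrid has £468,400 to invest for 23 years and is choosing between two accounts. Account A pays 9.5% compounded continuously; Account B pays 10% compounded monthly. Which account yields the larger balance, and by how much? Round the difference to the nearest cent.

A: e^(0.095·23) = e^2.185 ≈ 8.890648553371, so 468,400 × 8.890648553371 ≈ 4,164,379.7824.
B: (1 + 0.1/12)^276 ≈ 9.879575812255, so 468,400 × 9.879575812255 ≈ 4,627,593.3105.
Difference ≈ 463,213.5281 in favor of B.

Account B, by £463,213.53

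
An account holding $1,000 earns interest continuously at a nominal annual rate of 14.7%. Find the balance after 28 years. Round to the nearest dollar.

A = P·e^(rt) = 1,000·e^(0.147·28) = 1,000·e^4.116.
e^4.116 ≈ 61.313497113, so A ≈ 61,313.4971.

$61,313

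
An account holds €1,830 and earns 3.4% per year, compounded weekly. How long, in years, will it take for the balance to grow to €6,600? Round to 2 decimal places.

37.74 years

We need (1 + 0.000653846)^(52t) = 3.6066, so 52t = ln 3.6066 / ln 1.000654 ≈ 1962.4999.
t ≈ 1962.4999/52 = 37.7404 years.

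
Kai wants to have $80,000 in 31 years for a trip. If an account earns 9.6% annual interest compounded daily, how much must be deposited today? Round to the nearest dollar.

$4,081

Growth factor = (1 + 0.096/365)^11315 ≈ 19.601551166.
P = 80,000/19.601551166 ≈ 4,081.3097.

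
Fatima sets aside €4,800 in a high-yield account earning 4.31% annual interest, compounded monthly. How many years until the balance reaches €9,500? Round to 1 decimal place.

We need (1 + 0.00359167)^(12t) = 1.9792, so 12t = ln 1.9792 / ln 1.003592 ≈ 190.4133.
t ≈ 190.4133/12 = 15.8678 years.

15.9 years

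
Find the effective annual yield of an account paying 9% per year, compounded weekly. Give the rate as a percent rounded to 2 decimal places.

9.41%

One year is 52 periods at 0.00173077 each: (1 + 0.00173077)^52 ≈ 1.094089.
EAR = 1.094089 − 1 ≈ 9.40892%.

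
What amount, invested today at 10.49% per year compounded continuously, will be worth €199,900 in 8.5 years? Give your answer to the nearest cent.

€81,954.75

P = A·e^(−rt) = 199,900·e^(−0.89165).
e^(−0.89165) ≈ 0.409978729458, so P ≈ 81,954.7480.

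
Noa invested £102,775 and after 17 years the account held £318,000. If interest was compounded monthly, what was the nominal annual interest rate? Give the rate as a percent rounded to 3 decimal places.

The 204-period growth factor is 318,000/102,775 = 3.09414.
r/12 = 3.09414^(1/204) − 1 ≈ 0.00555217, so r ≈ 12·0.00555217 = 6.66260%.

6.663%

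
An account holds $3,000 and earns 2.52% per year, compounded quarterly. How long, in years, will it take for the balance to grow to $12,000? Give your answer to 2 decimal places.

We need (1 + 0.0063)^(4t) = 4, so 4t = ln 4 / ln 1.0063 ≈ 220.7391.
t ≈ 220.7391/4 = 55.1848 years.

55.18 years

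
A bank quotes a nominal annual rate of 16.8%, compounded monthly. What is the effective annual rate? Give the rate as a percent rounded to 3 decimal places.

EAR = (1 + 16.8%/12)^12 − 1 = (1 + 0.014)^12 − 1.
(1 + 0.014)^12 ≈ 1.181559, so EAR ≈ 18.15591%.

18.156%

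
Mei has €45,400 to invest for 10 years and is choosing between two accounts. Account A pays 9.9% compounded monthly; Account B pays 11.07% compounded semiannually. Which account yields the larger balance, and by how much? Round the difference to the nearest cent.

Account B, by €11,661.07

A: (1 + 0.00825)^120 ≈ 2.68032638501, so 45,400 × 2.68032638501 ≈ 121,686.8179.
B: (1 + 0.05535)^20 ≈ 2.93717815523, so 45,400 × 2.93717815523 ≈ 133,347.8882.
Difference ≈ 11,661.0704 in favor of B.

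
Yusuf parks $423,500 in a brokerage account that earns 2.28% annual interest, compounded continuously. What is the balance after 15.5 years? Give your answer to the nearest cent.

A = P·e^(rt) = 423,500·e^(0.0228·15.5) = 423,500·e^0.3534.
e^0.3534 ≈ 1.42390058977, so A ≈ 603,021.8998.

$603,021.90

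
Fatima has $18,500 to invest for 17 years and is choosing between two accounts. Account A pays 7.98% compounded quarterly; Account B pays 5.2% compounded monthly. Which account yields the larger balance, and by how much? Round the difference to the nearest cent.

Account A, by $26,186.99

A: (1 + 0.01995)^68 ≈ 3.8314573544, so 18,500 × 3.8314573544 ≈ 70,881.9611.
B: (1 + 0.052/12)^204 ≈ 2.4159441955, so 18,500 × 2.4159441955 ≈ 44,694.9676.
Difference ≈ 26,186.9934 in favor of A.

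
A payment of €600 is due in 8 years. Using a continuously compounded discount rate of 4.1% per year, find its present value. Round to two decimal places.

P = A·e^(−rt) = 600·e^(−0.328).
e^(−0.328) ≈ 0.72036302, so P ≈ 432.2178.

€432.22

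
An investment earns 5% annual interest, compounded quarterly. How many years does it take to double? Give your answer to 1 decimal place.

(1 + 0.0125)^(4t) = 2.
4t = ln 2 / ln(1 + 0.0125) ≈ 0.69315/0.0124225 ≈ 55.7976.
t ≈ 13.9494.

13.9 years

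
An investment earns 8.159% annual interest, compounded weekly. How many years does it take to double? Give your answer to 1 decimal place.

(1 + 0.00156904)^(52t) = 2.
52t = ln 2 / ln(1 + 0.00156904) ≈ 0.69315/0.00156781 ≈ 442.1121.
t ≈ 8.5022.

8.5 years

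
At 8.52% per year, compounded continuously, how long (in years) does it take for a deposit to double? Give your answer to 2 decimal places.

e^(0.0852t) = 2, so 0.0852t = ln 2 ≈ 0.69315.
t ≈ 0.69315/0.0852 ≈ 8.1355.

8.14 years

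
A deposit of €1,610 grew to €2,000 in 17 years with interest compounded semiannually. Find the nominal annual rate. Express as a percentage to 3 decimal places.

1.280%

The 34-period growth factor is 2,000/1,610 = 1.24224.
r/2 = 1.24224^(1/34) − 1 ≈ 0.00640019, so r ≈ 2·0.00640019 = 1.28004%.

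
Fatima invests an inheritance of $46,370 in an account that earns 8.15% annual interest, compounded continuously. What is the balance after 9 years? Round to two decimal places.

$96,558.85

A = P·e^(rt) = 46,370·e^(0.0815·9) = 46,370·e^0.7335.
e^0.7335 ≈ 2.0823561145, so A ≈ 96,558.8530.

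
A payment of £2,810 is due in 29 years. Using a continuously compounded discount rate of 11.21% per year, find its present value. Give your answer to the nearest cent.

£108.86

P = A·e^(−rt) = 2,810·e^(−3.2509).
e^(−3.2509) ≈ 0.03873932674, so P ≈ 108.8575.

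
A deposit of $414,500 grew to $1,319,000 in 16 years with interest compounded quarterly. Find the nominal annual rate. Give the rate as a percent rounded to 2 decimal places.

7.30%

The 64-period growth factor is 1,319,000/414,500 = 3.18215.
r/4 = 3.18215^(1/64) − 1 ≈ 0.0182514, so r ≈ 4·0.0182514 = 7.30055%.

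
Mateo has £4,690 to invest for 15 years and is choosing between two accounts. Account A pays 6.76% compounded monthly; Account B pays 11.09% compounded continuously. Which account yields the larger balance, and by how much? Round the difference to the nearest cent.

A: (1 + 0.0676/12)^180 ≈ 2.7487728649, so 4,690 × 2.7487728649 ≈ 12,891.7447.
B: e^(0.1109·15) = e^1.6635 ≈ 5.2777506833, so 4,690 × 5.2777506833 ≈ 24,752.6507.
Difference ≈ 11,860.9060 in favor of B.

Account B, by £11,860.91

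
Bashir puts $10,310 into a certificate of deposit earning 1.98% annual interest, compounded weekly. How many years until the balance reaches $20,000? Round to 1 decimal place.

33.5 years

We need (1 + 0.000380769)^(52t) = 1.9399, so 52t = ln 1.9399 / ln 1.000381 ≈ 1740.5401.
t ≈ 1740.5401/52 = 33.4719 years.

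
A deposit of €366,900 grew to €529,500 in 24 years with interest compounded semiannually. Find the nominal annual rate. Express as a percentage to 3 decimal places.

The 48-period growth factor is 529,500/366,900 = 1.44317.
r/2 = 1.44317^(1/48) − 1 ≈ 0.00767186, so r ≈ 2·0.00767186 = 1.53437%.

1.534%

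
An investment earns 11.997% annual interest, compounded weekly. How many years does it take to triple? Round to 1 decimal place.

(1 + 0.00230712)^(52t) = 3.
52t = ln 3 / ln(1 + 0.00230712) ≈ 1.0986/0.00230446 ≈ 476.7335.
t ≈ 9.1680.

9.2 years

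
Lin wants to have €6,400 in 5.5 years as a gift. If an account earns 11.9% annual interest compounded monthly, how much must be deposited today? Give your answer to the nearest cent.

€3,336.83

Periodic rate = 11.9%/12 = 0.00991667; 66 periods.
P = 6,400/(1 + 0.119/12)^66 ≈ 6,400/1.917986748 ≈ 3,336.8322.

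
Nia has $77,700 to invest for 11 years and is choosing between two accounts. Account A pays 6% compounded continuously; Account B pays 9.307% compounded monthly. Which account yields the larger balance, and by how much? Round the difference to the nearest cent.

Account A growth factor: e^(0.06·11) = e^0.66 ≈ 1.9347923344; balance ≈ 150,333.3644.
Account B growth factor: (1 + 0.09307/12)^132 ≈ 2.77269650495; balance ≈ 215,438.5184.
Account B is larger by 65,105.1541.

Account B, by $65,105.15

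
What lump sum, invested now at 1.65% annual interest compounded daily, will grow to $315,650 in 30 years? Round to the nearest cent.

Growth factor = (1 + 0.0165/365)^10950 ≈ 1.64047988523.
P = 315,650/1.64047988523 ≈ 192,413.2096.

$192,413.21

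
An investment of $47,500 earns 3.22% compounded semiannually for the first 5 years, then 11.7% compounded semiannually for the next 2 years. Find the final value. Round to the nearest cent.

After 5 years at 3.22%: 47,500 × 1.1731796299 ≈ 55,726.0324.
Then 2 years at 11.7%: 55,726.0324 × 1.2553460183 ≈ 69,955.4529.

$69,955.45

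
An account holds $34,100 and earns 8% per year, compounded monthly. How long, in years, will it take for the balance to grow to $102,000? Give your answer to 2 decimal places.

13.74 years

(1 + 0.00666667)^(12t) = 102,000/34,100 = 2.9912.
12t·ln(1 + 0.00666667) = ln(2.9912); 12t = 1.0957/0.00664454 ≈ 164.8985.
t ≈ 13.7415 years.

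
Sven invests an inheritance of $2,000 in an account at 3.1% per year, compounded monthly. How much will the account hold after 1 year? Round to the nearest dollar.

Periodic rate = 3.1%/12 = 0.00258333; periods = 12·1 = 12.
A = 2,000·(1 + 0.031/12)^12 ≈ 2,000·1.031444273 ≈ 2,062.8885.

$2,063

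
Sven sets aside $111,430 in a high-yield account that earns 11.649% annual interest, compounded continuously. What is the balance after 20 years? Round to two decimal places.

$1,145,041.99

A = P·e^(rt) = 111,430·e^(0.11649·20) = 111,430·e^2.3298.
e^2.3298 ≈ 10.27588615028, so A ≈ 1,145,041.9937.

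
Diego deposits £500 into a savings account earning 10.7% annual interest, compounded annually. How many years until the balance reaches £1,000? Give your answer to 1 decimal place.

6.8 years

(1 + 0.107)^t = 1,000/500 = 2.
t·ln(1 + 0.107) = ln(2); t = 0.69315/0.101654 ≈ 6.8187.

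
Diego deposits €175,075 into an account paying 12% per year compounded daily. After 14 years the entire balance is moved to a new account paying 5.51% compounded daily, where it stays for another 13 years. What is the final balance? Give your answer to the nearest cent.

€1,922,120.51

Phase 1: 175,075·(1 + 0.12/365)^5110 ≈ 939,115.3825.
Phase 2: 939,115.3825·(1 + 0.0551/365)^4745 ≈ 1,922,120.5125.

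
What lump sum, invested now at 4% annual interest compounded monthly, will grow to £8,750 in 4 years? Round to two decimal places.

£7,458.24

Growth factor = (1 + 0.04/12)^48 ≈ 1.17319867.
P = 8,750/1.17319867 ≈ 7,458.2423.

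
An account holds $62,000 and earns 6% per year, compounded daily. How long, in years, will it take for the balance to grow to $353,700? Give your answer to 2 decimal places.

29.02 years

(1 + 0.000164384)^(365t) = 353,700/62,000 = 5.7048.
365t·ln(1 + 0.000164384) = ln(5.7048); 365t = 1.7413/0.00016437 ≈ 10593.8685.
t ≈ 29.0243 years.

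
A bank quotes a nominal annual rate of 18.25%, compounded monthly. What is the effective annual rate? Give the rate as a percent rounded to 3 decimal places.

19.857%

EAR = (1 + 18.25%/12)^12 − 1 = (1 + 0.0152083)^12 − 1.
(1 + 0.0152083)^12 ≈ 1.198566, so EAR ≈ 19.85664%.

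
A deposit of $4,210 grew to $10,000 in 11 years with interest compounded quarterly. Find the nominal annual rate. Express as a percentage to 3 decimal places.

7.943%

The 44-period growth factor is 10,000/4,210 = 2.3753.
r/4 = 2.3753^(1/44) − 1 ≈ 0.0198564, so r ≈ 4·0.0198564 = 7.94258%.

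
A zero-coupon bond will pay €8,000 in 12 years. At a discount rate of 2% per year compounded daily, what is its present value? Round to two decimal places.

Growth factor = (1 + 0.02/365)^4380 ≈ 1.271240792.
P = 8,000/1.271240792 ≈ 6,293.0643.

€6,293.06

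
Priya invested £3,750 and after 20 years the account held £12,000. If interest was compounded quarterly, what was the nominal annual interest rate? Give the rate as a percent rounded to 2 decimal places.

The 80-period growth factor is 12,000/3,750 = 3.2.
r/4 = 3.2^(1/80) − 1 ≈ 0.0146456, so r ≈ 4·0.0146456 = 5.85824%.

5.86%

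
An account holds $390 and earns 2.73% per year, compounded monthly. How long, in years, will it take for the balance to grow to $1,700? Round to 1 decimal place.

(1 + 0.002275)^(12t) = 1,700/390 = 4.359.
12t·ln(1 + 0.002275) = ln(4.359); 12t = 1.4722/0.00227242 ≈ 647.8729.
t ≈ 53.9894 years.

54.0 years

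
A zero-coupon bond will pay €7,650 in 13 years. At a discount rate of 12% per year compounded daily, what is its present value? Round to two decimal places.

Growth factor = (1 + 0.12/365)^4745 ≈ 4.757601325.
P = 7,650/4.757601325 ≈ 1,607.9531.

€1,607.95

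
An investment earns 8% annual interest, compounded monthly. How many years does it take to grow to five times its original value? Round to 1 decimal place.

(1 + 0.00666667)^(12t) = 5.
12t = ln 5 / ln(1 + 0.00666667) ≈ 1.6094/0.00664454 ≈ 242.2195.
t ≈ 20.1850.

20.2 years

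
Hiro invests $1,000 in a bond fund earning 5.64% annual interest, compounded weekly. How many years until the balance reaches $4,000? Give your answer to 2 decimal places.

24.59 years

(1 + 0.00108462)^(52t) = 4,000/1,000 = 4.
52t·ln(1 + 0.00108462) = ln(4); 52t = 1.3863/0.00108403 ≈ 1278.8368.
t ≈ 24.5930 years.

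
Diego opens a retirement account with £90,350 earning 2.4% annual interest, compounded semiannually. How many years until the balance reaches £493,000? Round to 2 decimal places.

We need (1 + 0.012)^(2t) = 5.4566, so 2t = ln 5.4566 / ln 1.012 ≈ 142.2482.
t ≈ 142.2482/2 = 71.1241 years.

71.12 years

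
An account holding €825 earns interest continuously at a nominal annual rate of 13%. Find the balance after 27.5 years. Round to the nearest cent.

A = P·e^(rt) = 825·e^(0.13·27.5) = 825·e^3.575.
e^3.575 ≈ 35.694620816, so A ≈ 29,448.0622.

€29,448.06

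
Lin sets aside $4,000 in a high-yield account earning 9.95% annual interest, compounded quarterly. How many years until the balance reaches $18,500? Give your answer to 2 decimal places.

15.58 years

We need (1 + 0.024875)^(4t) = 4.625, so 4t = ln 4.625 / ln 1.024875 ≈ 62.3295.
t ≈ 62.3295/4 = 15.5824 years.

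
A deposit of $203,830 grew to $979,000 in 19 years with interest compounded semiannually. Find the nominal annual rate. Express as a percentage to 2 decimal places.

The 38-period growth factor is 979,000/203,830 = 4.80302.
r/2 = 4.80302^(1/38) − 1 ≈ 0.0421605, so r ≈ 2·0.0421605 = 8.43209%.

8.43%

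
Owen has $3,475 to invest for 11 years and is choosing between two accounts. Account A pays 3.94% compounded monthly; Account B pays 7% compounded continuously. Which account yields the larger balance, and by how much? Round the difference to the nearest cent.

A: (1 + 0.0394/12)^132 ≈ 1.541398398, so 3,475 × 1.541398398 ≈ 5,356.3594.
B: e^(0.07·11) = e^0.77 ≈ 2.159766254, so 3,475 × 2.159766254 ≈ 7,505.1877.
Difference ≈ 2,148.8283 in favor of B.

Account B, by $2,148.83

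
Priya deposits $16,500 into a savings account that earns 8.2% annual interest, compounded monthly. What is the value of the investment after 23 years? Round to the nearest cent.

$108,088.00

Periodic rate = 8.2%/12 = 0.00683333; periods = 12·23 = 276.
A = 16,500·(1 + 0.082/12)^276 ≈ 16,500·6.55078816066 ≈ 108,088.0047.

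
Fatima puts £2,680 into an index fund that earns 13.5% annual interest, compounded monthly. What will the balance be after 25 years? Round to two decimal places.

Periodic rate = 13.5%/12 = 0.01125; periods = 12·25 = 300.
A = 2,680·(1 + 0.01125)^300 ≈ 2,680·28.678761092 ≈ 76,859.0797.

£76,859.08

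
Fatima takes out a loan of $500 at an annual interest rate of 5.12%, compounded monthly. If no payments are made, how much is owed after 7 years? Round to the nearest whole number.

$715

Growth factor = (1 + 0.0512/12)^84 ≈ 1.42994729.
A ≈ 500 × 1.42994729 ≈ 714.9736.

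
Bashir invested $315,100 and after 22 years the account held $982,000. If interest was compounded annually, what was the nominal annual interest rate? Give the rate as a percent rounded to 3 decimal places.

The 22-period growth factor is 982,000/315,100 = 3.11647.
r = 3.11647^(1/22) − 1 ≈ 0.0530263, i.e. 5.30263%.

5.303%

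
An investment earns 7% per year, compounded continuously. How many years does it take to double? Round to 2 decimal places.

9.90 years

e^(0.07t) = 2, so 0.07t = ln 2 ≈ 0.69315.
t ≈ 0.69315/0.07 ≈ 9.9021.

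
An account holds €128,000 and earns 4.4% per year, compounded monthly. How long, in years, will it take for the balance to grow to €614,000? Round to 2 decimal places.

(1 + 0.00366667)^(12t) = 614,000/128,000 = 4.7969.
12t·ln(1 + 0.00366667) = ln(4.7969); 12t = 1.568/0.00365996 ≈ 428.4102.
t ≈ 35.7009 years.

35.70 years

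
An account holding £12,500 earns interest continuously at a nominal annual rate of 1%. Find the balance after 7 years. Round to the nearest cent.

A = P·e^(rt) = 12,500·e^(0.01·7) = 12,500·e^0.07.
e^0.07 ≈ 1.0725081813, so A ≈ 13,406.3523.

£13,406.35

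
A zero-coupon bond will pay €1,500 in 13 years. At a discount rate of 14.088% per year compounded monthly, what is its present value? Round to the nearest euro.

Periodic rate = 14.088%/12 = 0.01174; 156 periods.
P = 1,500/(1 + 0.01174)^156 ≈ 1,500/6.17663024 ≈ 242.8509.

€243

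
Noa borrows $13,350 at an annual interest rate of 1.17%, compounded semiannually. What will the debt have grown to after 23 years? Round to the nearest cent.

Periodic rate = 1.17%/2 = 0.00585; periods = 2·23 = 46.
A = 13,350·(1 + 0.00585)^46 ≈ 13,350·1.307760247 ≈ 17,458.5993.

$17,458.60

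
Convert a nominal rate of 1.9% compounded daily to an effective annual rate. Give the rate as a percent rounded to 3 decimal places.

One year is 365 periods at 0.0000520548 each: (1 + 0.0000520548)^365 ≈ 1.019181.
EAR = 1.019181 − 1 ≈ 1.91811%.

1.918%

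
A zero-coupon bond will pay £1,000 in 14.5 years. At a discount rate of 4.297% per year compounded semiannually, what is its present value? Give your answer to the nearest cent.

£539.85

Growth factor = (1 + 0.021485)^29 ≈ 1.85237032.
P = 1,000/1.85237032 ≈ 539.8489.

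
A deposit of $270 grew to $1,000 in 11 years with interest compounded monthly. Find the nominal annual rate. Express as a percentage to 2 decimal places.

The 132-period growth factor is 1,000/270 = 3.7037.
r/12 = 3.7037^(1/132) − 1 ≈ 0.00996855, so r ≈ 12·0.00996855 = 11.96226%.

11.96%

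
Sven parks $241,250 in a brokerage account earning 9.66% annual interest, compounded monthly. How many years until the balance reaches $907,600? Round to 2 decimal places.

13.77 years

(1 + 0.00805)^(12t) = 907,600/241,250 = 3.7621.
12t·ln(1 + 0.00805) = ln(3.7621); 12t = 1.325/0.00801777 ≈ 165.2541.
t ≈ 13.7712 years.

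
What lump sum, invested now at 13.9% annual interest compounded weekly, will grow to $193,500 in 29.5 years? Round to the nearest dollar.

Growth factor = (1 + 0.139/52)^1534 ≈ 60.041096594.
P = 193,500/60.041096594 ≈ 3,222.7926.

$3,223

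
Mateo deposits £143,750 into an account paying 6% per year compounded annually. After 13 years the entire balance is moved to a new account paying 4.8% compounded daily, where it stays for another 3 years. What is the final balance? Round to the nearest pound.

Phase 1: 143,750·(1 + 0.06)^13 ≈ 306,608.4374.
Phase 2: 306,608.4374·(1 + 0.048/365)^1095 ≈ 354,093.8594.

£354,094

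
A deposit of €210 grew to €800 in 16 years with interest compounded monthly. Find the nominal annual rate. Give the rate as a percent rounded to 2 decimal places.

The 192-period growth factor is 800/210 = 3.80952.
r/12 = 3.80952^(1/192) − 1 ≈ 0.00699049, so r ≈ 12·0.00699049 = 8.38859%.

8.39%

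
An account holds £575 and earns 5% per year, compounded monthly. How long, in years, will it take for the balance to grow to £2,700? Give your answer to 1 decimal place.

31.0 years

(1 + 0.00416667)^(12t) = 2,700/575 = 4.6957.
12t·ln(1 + 0.00416667) = ln(4.6957); 12t = 1.5466/0.00415801 ≈ 371.9657.
t ≈ 30.9971 years.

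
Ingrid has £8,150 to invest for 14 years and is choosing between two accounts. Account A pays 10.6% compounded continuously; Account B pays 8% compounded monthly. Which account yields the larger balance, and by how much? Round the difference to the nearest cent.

Account A, by £11,060.11

A: e^(0.106·14) = e^1.484 ≈ 4.4105526541, so 8,150 × 4.4105526541 ≈ 35,946.0041.
B: (1 + 0.08/12)^168 ≈ 3.0534838258, so 8,150 × 3.0534838258 ≈ 24,885.8932.
Difference ≈ 11,060.1110 in favor of A.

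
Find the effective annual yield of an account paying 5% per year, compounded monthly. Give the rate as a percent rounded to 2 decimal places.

5.12%

One year is 12 periods at 0.00416667 each: (1 + 0.00416667)^12 ≈ 1.051162.
EAR = 1.051162 − 1 ≈ 5.11619%.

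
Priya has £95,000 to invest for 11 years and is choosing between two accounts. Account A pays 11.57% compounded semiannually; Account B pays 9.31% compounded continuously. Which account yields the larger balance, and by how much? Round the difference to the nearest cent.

Account A, by £62,845.21

Account A growth factor: (1 + 0.05785)^22 ≈ 3.44611676532; balance ≈ 327,381.0927.
Account B growth factor: e^(0.0931·11) = e^1.0241 ≈ 2.78458820309; balance ≈ 264,535.8793.
Account A is larger by 62,845.2134.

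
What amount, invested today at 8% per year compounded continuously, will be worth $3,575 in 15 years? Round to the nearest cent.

$1,076.77

P = A·e^(−rt) = 3,575·e^(−1.2).
e^(−1.2) ≈ 0.3011942119, so P ≈ 1,076.7693.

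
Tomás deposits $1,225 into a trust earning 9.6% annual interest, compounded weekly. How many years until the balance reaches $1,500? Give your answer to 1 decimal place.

(1 + 0.00184615)^(52t) = 1,500/1,225 = 1.2245.
52t·ln(1 + 0.00184615) = ln(1.2245); 52t = 0.20252/0.00184445 ≈ 109.8019.
t ≈ 2.1116 years.

2.1 years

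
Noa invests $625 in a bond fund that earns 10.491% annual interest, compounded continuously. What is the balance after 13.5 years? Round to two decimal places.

A = P·e^(rt) = 625·e^(0.10491·13.5) = 625·e^1.416285.
e^1.416285 ≈ 4.121779551, so A ≈ 2,576.1122.

$2,576.11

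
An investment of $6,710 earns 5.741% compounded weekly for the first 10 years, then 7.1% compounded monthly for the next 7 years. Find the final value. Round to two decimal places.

After 10 years at 5.741%: 6,710 × 1.7749696405 ≈ 11,910.0463.
Then 7 years at 7.1%: 11,910.0463 × 1.6413769319 ≈ 19,548.8752.

$19,548.88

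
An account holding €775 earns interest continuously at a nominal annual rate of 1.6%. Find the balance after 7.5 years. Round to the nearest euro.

A = P·e^(rt) = 775·e^(0.016·7.5) = 775·e^0.12.
e^0.12 ≈ 1.12749685, so A ≈ 873.8101.

€874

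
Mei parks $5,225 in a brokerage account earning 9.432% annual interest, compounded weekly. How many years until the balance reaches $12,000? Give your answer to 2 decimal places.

8.82 years

(1 + 0.00181385)^(52t) = 12,000/5,225 = 2.2967.
52t·ln(1 + 0.00181385) = ln(2.2967); 52t = 0.83145/0.0018122 ≈ 458.8072.
t ≈ 8.8232 years.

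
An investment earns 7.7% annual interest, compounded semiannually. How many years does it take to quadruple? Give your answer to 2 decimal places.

(1 + 0.0385)^(2t) = 4.
2t = ln 4 / ln(1 + 0.0385) ≈ 1.3863/0.0377774 ≈ 36.6964.
t ≈ 18.3482.

18.35 years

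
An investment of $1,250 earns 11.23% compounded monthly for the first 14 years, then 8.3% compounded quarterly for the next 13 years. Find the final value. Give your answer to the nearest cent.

Phase 1: 1,250·(1 + 0.1123/12)^168 ≈ 5,977.6801.
Phase 2: 5,977.6801·(1 + 0.02075)^52 ≈ 17,391.6535.

$17,391.65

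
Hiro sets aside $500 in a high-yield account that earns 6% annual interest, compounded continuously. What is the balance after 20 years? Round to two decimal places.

$1,660.06

A = P·e^(rt) = 500·e^(0.06·20) = 500·e^1.2.
e^1.2 ≈ 3.320116923, so A ≈ 1,660.0585.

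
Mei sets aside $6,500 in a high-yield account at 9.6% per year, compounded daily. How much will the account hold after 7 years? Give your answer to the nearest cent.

$12,726.85

Periodic rate = 9.6%/365 = 0.000263014; periods = 365·7 = 2555.
A = 6,500·(1 + 0.096/365)^2555 ≈ 6,500·1.9579766976 ≈ 12,726.8485.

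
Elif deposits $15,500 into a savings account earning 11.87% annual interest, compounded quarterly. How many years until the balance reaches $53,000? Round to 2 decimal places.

We need (1 + 0.029675)^(4t) = 3.4194, so 4t = ln 3.4194 / ln 1.029675 ≈ 42.0423.
t ≈ 42.0423/4 = 10.5106 years.

10.51 years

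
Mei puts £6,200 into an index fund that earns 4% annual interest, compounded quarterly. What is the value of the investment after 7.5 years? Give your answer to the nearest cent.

£8,356.66

Growth factor = (1 + 0.01)^30 ≈ 1.347848915.
A ≈ 6,200 × 1.347848915 ≈ 8,356.6633.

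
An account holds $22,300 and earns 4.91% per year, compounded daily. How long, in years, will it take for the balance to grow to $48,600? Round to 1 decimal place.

15.9 years

(1 + 0.000134521)^(365t) = 48,600/22,300 = 2.1794.
365t·ln(1 + 0.000134521) = ln(2.1794); 365t = 0.77904/0.000134512 ≈ 5791.6003.
t ≈ 15.8674 years.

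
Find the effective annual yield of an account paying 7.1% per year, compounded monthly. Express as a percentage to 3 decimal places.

7.336%

EAR = (1 + 7.1%/12)^12 − 1 = (1 + 0.00591667)^12 − 1.
(1 + 0.00591667)^12 ≈ 1.073357, so EAR ≈ 7.33566%.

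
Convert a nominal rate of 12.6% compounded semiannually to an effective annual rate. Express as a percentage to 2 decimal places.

13.00%

One year is 2 periods at 0.063 each: (1 + 0.063)^2 ≈ 1.129969.
EAR = 1.129969 − 1 ≈ 12.99690%.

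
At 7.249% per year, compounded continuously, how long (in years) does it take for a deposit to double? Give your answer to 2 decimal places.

9.56 years

e^(0.07249t) = 2, so 0.07249t = ln 2 ≈ 0.69315.
t ≈ 0.69315/0.07249 ≈ 9.5620.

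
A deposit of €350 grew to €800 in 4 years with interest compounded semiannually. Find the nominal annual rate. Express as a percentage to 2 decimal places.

21.77%

The 8-period growth factor is 800/350 = 2.28571.
r/2 = 2.28571^(1/8) − 1 ≈ 0.108863, so r ≈ 2·0.108863 = 21.77252%.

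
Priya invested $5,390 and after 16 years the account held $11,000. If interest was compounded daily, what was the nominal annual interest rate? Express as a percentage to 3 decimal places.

4.459%

The 5840-period growth factor is 11,000/5,390 = 2.04082.
r/365 = 2.04082^(1/5840) − 1 ≈ 0.000122156, so r ≈ 365·0.000122156 = 4.45871%.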